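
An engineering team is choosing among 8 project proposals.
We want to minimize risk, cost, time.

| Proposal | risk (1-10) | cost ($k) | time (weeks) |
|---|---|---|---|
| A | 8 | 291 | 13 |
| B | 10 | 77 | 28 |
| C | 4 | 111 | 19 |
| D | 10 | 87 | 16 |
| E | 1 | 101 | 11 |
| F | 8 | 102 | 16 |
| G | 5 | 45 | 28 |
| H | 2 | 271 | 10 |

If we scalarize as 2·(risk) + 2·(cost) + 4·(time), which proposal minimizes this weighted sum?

G

A: 2·8 + 2·291 + 4·13 = 650
B: 2·10 + 2·77 + 4·28 = 286
C: 2·4 + 2·111 + 4·19 = 306
D: 2·10 + 2·87 + 4·16 = 258
E: 2·1 + 2·101 + 4·11 = 248
F: 2·8 + 2·102 + 4·16 = 284
G: 2·5 + 2·45 + 4·28 = 212
H: 2·2 + 2·271 + 4·10 = 586
Lowest: G at 212.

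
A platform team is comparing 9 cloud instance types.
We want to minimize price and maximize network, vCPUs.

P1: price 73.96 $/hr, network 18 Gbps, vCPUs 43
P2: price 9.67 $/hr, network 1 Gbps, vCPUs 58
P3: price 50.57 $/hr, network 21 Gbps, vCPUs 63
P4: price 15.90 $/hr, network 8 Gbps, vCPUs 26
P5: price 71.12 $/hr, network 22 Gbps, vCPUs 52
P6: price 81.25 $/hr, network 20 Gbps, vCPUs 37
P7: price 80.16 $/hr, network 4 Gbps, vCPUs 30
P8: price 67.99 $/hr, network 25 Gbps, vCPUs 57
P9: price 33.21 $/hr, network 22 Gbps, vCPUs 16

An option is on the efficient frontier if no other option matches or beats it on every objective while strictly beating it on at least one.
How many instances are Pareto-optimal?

P1: dominated by P3 (price 50.57≤73.96, network 21≥18, vCPUs 63≥43).
P2: not dominated (best price).
P3: not dominated (best vCPUs).
P4: not dominated.
P5: dominated by P8 (price 67.99≤71.12, network 25≥22, vCPUs 57≥52).
P6: dominated by P3 (price 50.57≤81.25, network 21≥20, vCPUs 63≥37).
P7: dominated by P1 (price 73.96≤80.16, network 18≥4, vCPUs 43≥30).
P8: not dominated (best network).
P9: not dominated.
Pareto-optimal: P2, P3, P4, P8, P9 → 5.

5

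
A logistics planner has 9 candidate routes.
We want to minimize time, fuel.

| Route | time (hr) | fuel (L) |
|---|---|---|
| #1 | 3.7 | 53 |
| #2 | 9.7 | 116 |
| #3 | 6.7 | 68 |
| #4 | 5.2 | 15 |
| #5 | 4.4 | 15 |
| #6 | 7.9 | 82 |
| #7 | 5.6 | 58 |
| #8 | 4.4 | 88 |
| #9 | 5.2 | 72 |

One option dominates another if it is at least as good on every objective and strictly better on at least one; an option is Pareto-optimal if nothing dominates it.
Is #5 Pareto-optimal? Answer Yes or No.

Yes

#1: worse on fuel (53 vs 15).
#2: worse on time (9.7 vs 4.4).
#3: worse on time (6.7 vs 4.4).
#4: worse on time (5.2 vs 4.4).
#6: worse on time (7.9 vs 4.4).
#7: worse on time (5.6 vs 4.4).
#8: worse on fuel (88 vs 15).
#9: worse on time (5.2 vs 4.4).
No option is at least as good as #5 on every objective and strictly better on one.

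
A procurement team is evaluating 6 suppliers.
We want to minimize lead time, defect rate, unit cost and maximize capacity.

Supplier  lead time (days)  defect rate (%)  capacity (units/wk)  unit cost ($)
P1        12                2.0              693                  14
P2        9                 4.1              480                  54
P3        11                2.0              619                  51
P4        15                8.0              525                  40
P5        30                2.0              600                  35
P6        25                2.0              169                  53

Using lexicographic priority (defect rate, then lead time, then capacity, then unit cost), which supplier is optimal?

P3

First minimize defect rate: best is 2.0, kept {P1, P3, P5, P6}.
Then minimize lead time: best is 11, kept {P3}.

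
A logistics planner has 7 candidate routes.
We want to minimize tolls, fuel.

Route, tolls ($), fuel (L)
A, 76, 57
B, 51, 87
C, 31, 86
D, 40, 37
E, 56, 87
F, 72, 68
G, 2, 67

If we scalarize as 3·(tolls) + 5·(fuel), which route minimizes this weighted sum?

D

A: 3·76 + 5·57 = 513
B: 3·51 + 5·87 = 588
C: 3·31 + 5·86 = 523
D: 3·40 + 5·37 = 305
E: 3·56 + 5·87 = 603
F: 3·72 + 5·68 = 556
G: 3·2 + 5·67 = 341
Lowest: D at 305.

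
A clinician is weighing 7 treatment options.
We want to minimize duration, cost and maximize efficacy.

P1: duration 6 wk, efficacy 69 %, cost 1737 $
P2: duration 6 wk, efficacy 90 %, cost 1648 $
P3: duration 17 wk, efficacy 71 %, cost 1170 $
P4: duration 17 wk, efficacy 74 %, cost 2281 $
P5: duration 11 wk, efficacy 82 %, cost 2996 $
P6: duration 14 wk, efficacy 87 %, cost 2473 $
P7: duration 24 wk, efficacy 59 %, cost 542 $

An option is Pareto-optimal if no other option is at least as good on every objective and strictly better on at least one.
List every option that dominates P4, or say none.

P2

P2: duration 6≤17, efficacy 90≥74, cost 1648≤2281 — dominates P4.
Others (P1, P3, P5, P6, P7) are each worse than P4 on at least one objective.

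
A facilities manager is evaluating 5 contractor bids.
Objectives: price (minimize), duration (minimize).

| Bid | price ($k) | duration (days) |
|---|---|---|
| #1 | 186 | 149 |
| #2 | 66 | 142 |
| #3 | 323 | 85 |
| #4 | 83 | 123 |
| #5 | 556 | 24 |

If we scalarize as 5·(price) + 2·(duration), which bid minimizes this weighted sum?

#1: 5·186 + 2·149 = 1228
#2: 5·66 + 2·142 = 614
#3: 5·323 + 2·85 = 1785
#4: 5·83 + 2·123 = 661
#5: 5·556 + 2·24 = 2828
Lowest: #2 at 614.

#2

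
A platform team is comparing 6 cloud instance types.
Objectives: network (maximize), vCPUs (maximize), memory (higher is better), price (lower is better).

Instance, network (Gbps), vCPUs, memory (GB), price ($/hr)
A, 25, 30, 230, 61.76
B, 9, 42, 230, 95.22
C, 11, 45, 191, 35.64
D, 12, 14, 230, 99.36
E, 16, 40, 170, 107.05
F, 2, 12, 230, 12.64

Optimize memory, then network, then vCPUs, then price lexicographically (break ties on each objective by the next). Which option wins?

First maximize memory: best is 230, kept {A, B, D, F}.
Then maximize network: best is 25, kept {A}.

A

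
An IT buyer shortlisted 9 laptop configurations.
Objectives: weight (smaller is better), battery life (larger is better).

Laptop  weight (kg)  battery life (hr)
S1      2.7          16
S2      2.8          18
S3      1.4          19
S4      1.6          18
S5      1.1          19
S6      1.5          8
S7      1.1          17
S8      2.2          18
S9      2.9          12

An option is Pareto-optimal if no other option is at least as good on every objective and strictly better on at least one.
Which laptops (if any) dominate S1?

S3, S4, S5, S7, S8

S3: weight 1.4≤2.7, battery life 19≥16 — dominates S1.
S4: weight 1.6≤2.7, battery life 18≥16 — dominates S1.
S5: weight 1.1≤2.7, battery life 19≥16 — dominates S1.
S7: weight 1.1≤2.7, battery life 17≥16 — dominates S1.
S8: weight 2.2≤2.7, battery life 18≥16 — dominates S1.
Others (S2, S6, S9) are each worse than S1 on at least one objective.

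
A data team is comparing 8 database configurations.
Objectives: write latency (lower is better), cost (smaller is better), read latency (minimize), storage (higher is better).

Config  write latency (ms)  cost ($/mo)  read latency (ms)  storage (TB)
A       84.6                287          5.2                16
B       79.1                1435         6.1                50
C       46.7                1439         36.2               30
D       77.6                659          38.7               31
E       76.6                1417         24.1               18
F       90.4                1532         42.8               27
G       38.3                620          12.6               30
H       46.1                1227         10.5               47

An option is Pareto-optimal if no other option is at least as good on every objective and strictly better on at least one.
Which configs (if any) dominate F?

B, C, D, G, H

B: write latency 79.1≤90.4, cost 1435≤1532, read latency 6.1≤42.8, storage 50≥27 — dominates F.
C: write latency 46.7≤90.4, cost 1439≤1532, read latency 36.2≤42.8, storage 30≥27 — dominates F.
D: write latency 77.6≤90.4, cost 659≤1532, read latency 38.7≤42.8, storage 31≥27 — dominates F.
G: write latency 38.3≤90.4, cost 620≤1532, read latency 12.6≤42.8, storage 30≥27 — dominates F.
H: write latency 46.1≤90.4, cost 1227≤1532, read latency 10.5≤42.8, storage 47≥27 — dominates F.
Others (A, E) are each worse than F on at least one objective.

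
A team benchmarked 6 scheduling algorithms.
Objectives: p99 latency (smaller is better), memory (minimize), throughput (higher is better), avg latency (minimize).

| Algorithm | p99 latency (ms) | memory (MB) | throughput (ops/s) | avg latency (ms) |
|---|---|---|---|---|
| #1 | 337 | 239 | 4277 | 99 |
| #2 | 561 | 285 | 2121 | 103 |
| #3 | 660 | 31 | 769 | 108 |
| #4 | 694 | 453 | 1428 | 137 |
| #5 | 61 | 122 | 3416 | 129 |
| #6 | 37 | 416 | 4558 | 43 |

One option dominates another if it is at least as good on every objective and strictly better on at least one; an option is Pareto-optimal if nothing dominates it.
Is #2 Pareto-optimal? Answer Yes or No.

No

#1 vs #2: p99 latency 337≤561, memory 239≤285, throughput 4277≥2121, avg latency 99≤103 — #1 is at least as good on every objective and strictly better on at least one, so #1 dominates #2.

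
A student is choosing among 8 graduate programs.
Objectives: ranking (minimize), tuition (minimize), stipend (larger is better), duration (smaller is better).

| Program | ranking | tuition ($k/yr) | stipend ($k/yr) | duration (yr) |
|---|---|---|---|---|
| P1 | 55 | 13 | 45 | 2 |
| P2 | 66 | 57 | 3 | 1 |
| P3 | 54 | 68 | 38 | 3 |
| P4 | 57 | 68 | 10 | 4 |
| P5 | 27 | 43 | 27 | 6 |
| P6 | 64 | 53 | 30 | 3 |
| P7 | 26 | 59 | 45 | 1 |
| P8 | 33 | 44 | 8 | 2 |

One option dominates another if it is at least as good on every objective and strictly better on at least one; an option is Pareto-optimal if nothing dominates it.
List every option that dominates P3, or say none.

P7: ranking 26≤54, tuition 59≤68, stipend 45≥38, duration 1≤3 — dominates P3.
Others (P1, P2, P4, P5, P6, P8) are each worse than P3 on at least one objective.

P7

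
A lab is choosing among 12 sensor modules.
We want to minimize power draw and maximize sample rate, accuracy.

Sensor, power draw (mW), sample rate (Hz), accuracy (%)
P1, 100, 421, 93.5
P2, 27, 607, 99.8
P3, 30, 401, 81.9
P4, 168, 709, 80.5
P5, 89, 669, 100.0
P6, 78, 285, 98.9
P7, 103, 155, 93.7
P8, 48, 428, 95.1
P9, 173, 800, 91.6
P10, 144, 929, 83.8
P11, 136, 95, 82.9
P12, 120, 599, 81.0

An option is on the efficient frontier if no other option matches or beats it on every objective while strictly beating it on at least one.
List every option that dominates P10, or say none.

P1: worse on sample rate (421 vs 929).
P2: worse on sample rate (607 vs 929).
P3: worse on sample rate (401 vs 929).
P4: worse on power draw (168 vs 144).
P5: worse on sample rate (669 vs 929).
P6: worse on sample rate (285 vs 929).
P7: worse on sample rate (155 vs 929).
P8: worse on sample rate (428 vs 929).
P9: worse on power draw (173 vs 144).
P11: worse on sample rate (95 vs 929).
P12: worse on sample rate (599 vs 929).
No option dominates P10.

none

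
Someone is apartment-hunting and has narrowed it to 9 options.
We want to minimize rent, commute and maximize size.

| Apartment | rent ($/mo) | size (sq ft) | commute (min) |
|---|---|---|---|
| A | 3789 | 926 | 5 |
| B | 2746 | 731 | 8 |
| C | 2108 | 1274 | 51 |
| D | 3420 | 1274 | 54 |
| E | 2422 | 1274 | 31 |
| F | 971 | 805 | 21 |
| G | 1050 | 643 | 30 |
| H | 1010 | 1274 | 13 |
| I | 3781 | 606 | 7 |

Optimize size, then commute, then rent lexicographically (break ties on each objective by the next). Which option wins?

First maximize size: best is 1274, kept {C, D, E, H}.
Then minimize commute: best is 13, kept {H}.

H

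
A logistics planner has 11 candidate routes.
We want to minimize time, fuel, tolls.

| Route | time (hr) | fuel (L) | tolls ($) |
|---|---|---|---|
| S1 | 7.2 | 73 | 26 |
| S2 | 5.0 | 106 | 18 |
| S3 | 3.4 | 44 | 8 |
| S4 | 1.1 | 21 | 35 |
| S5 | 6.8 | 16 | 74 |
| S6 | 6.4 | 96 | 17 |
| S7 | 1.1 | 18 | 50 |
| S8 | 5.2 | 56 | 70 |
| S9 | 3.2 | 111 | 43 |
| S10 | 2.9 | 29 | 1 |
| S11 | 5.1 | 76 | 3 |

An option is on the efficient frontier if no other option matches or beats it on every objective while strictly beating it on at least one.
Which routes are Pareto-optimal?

S1: dominated by S3 (time 3.4≤7.2, fuel 44≤73, tolls 8≤26).
S2: dominated by S3 (time 3.4≤5.0, fuel 44≤106, tolls 8≤18).
S3: dominated by S10 (time 2.9≤3.4, fuel 29≤44, tolls 1≤8).
S4: not dominated.
S5: not dominated (best fuel).
S6: dominated by S3 (time 3.4≤6.4, fuel 44≤96, tolls 8≤17).
S7: not dominated.
S8: dominated by S3 (time 3.4≤5.2, fuel 44≤56, tolls 8≤70).
S9: dominated by S4 (time 1.1≤3.2, fuel 21≤111, tolls 35≤43).
S10: not dominated (best tolls).
S11: dominated by S10 (time 2.9≤5.1, fuel 29≤76, tolls 1≤3).

S4, S5, S7, S10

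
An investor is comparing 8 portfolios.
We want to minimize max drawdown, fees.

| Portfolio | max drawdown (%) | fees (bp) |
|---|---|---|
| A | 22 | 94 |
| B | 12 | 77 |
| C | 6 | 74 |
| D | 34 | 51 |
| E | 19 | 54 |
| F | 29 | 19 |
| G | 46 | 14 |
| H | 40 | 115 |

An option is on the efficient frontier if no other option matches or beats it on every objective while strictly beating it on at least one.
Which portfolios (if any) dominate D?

F: max drawdown 29≤34, fees 19≤51 — dominates D.
Others (A, B, C, E, G, H) are each worse than D on at least one objective.

F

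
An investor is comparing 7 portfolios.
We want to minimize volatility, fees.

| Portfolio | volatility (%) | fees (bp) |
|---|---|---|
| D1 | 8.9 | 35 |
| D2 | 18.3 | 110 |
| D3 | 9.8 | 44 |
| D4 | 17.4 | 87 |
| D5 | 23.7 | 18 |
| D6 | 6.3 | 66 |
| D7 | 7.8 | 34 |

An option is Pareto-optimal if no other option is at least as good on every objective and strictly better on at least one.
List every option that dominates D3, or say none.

D1: volatility 8.9≤9.8, fees 35≤44 — dominates D3.
D7: volatility 7.8≤9.8, fees 34≤44 — dominates D3.
Others (D2, D4, D5, D6) are each worse than D3 on at least one objective.

D1, D7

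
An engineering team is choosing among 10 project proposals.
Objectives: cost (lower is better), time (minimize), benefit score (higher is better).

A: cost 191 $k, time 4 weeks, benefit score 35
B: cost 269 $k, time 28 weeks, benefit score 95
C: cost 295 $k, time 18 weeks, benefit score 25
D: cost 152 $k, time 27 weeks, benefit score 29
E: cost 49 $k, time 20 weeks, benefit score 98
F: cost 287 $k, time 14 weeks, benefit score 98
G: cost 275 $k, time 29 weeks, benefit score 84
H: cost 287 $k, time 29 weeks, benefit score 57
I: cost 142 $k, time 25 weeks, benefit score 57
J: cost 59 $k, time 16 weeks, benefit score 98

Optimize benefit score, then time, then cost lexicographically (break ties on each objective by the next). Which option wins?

F

First maximize benefit score: best is 98, kept {E, F, J}.
Then minimize time: best is 14, kept {F}.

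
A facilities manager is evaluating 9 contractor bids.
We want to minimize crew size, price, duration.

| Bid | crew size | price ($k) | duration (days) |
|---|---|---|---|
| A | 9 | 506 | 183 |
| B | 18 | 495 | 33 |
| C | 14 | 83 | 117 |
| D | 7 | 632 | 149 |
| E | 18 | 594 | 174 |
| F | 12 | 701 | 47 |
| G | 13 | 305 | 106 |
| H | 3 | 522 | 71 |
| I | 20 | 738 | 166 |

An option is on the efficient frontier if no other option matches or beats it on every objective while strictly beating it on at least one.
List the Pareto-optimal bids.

A: not dominated.
B: not dominated (best duration).
C: not dominated (best price).
D: dominated by H (crew size 3≤7, price 522≤632, duration 71≤149).
E: dominated by B (crew size 18≤18, price 495≤594, duration 33≤174).
F: not dominated.
G: not dominated.
H: not dominated (best crew size).
I: dominated by B (crew size 18≤20, price 495≤738, duration 33≤166).

A, B, C, F, G, H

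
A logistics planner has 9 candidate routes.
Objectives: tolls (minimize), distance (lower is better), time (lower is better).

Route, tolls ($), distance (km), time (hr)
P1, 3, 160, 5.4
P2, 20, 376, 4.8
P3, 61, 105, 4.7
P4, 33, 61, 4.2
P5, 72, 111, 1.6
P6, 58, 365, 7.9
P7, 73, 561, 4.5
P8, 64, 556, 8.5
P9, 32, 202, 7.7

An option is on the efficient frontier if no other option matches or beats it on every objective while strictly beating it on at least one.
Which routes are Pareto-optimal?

P1: not dominated (best tolls).
P2: not dominated.
P3: dominated by P4 (tolls 33≤61, distance 61≤105, time 4.2≤4.7).
P4: not dominated (best distance).
P5: not dominated (best time).
P6: dominated by P1 (tolls 3≤58, distance 160≤365, time 5.4≤7.9).
P7: dominated by P4 (tolls 33≤73, distance 61≤561, time 4.2≤4.5).
P8: dominated by P1 (tolls 3≤64, distance 160≤556, time 5.4≤8.5).
P9: dominated by P1 (tolls 3≤32, distance 160≤202, time 5.4≤7.7).

P1, P2, P4, P5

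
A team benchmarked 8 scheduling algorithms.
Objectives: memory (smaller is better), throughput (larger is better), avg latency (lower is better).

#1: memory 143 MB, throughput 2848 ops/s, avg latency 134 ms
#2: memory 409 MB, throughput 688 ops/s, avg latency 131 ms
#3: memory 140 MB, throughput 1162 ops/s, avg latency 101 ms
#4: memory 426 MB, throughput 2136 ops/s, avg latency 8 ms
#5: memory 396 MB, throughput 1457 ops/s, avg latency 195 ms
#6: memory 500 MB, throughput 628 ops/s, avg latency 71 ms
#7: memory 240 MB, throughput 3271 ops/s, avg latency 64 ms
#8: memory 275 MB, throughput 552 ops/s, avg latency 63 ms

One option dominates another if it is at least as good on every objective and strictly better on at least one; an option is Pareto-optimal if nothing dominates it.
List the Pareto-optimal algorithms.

#1: not dominated.
#2: dominated by #3 (memory 140≤409, throughput 1162≥688, avg latency 101≤131).
#3: not dominated (best memory).
#4: not dominated (best avg latency).
#5: dominated by #1 (memory 143≤396, throughput 2848≥1457, avg latency 134≤195).
#6: dominated by #4 (memory 426≤500, throughput 2136≥628, avg latency 8≤71).
#7: not dominated (best throughput).
#8: not dominated.

#1, #3, #4, #7, #8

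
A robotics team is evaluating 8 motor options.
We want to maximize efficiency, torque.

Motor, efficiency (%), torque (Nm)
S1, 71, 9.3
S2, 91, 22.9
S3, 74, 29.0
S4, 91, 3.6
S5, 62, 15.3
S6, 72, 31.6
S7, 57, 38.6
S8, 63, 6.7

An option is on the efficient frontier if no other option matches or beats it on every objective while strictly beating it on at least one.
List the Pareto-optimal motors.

S2, S3, S6, S7

S1: dominated by S2 (efficiency 91≥71, torque 22.9≥9.3).
S2: not dominated.
S3: not dominated.
S4: dominated by S2 (efficiency 91≥91, torque 22.9≥3.6).
S5: dominated by S2 (efficiency 91≥62, torque 22.9≥15.3).
S6: not dominated.
S7: not dominated (best torque).
S8: dominated by S1 (efficiency 71≥63, torque 9.3≥6.7).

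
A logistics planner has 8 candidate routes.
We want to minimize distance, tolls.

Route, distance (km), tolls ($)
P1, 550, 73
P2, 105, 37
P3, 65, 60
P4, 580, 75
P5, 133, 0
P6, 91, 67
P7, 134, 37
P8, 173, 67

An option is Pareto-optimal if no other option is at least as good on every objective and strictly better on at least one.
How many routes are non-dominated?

3

P1: dominated by P2 (distance 105≤550, tolls 37≤73).
P2: not dominated.
P3: not dominated (best distance).
P4: dominated by P1 (distance 550≤580, tolls 73≤75).
P5: not dominated (best tolls).
P6: dominated by P3 (distance 65≤91, tolls 60≤67).
P7: dominated by P2 (distance 105≤134, tolls 37≤37).
P8: dominated by P2 (distance 105≤173, tolls 37≤67).
Pareto-optimal: P2, P3, P5 → 3.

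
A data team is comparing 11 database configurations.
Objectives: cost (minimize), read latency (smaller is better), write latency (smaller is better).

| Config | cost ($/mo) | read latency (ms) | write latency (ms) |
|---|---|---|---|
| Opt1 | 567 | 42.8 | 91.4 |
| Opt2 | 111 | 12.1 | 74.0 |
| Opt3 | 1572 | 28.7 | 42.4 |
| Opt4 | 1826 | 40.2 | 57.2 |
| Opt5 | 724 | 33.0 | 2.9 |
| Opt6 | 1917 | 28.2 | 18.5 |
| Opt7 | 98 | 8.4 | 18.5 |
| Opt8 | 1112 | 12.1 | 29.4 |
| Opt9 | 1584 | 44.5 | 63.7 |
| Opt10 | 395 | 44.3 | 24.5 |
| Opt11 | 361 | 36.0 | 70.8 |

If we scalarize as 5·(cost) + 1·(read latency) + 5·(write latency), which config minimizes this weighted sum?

Opt1: 5·567 + 1·42.8 + 5·91.4 = 3334.8
Opt2: 5·111 + 1·12.1 + 5·74.0 = 937.1
Opt3: 5·1572 + 1·28.7 + 5·42.4 = 8100.7
Opt4: 5·1826 + 1·40.2 + 5·57.2 = 9456.2
Opt5: 5·724 + 1·33.0 + 5·2.9 = 3667.5
Opt6: 5·1917 + 1·28.2 + 5·18.5 = 9705.7
Opt7: 5·98 + 1·8.4 + 5·18.5 = 590.9
Opt8: 5·1112 + 1·12.1 + 5·29.4 = 5719.1
Opt9: 5·1584 + 1·44.5 + 5·63.7 = 8283.0
Opt10: 5·395 + 1·44.3 + 5·24.5 = 2141.8
Opt11: 5·361 + 1·36.0 + 5·70.8 = 2195.0
Lowest: Opt7 at 590.9.

Opt7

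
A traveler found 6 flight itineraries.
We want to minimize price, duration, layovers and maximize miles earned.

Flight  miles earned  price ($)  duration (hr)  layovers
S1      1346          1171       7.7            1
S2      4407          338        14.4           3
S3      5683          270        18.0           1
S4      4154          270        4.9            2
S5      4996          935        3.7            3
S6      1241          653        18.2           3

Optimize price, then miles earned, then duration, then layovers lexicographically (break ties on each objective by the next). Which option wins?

S3

First minimize price: best is 270, kept {S3, S4}.
Then maximize miles earned: best is 5683, kept {S3}.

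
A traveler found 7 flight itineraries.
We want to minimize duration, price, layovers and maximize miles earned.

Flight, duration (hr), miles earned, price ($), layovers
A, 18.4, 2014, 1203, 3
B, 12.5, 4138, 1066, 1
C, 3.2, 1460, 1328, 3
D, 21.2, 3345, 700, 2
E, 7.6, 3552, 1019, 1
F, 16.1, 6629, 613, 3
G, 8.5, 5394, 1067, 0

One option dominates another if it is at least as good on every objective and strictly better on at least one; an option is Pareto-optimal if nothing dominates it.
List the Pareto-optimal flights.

A: dominated by B (duration 12.5≤18.4, miles earned 4138≥2014, price 1066≤1203, layovers 1≤3).
B: not dominated.
C: not dominated (best duration).
D: not dominated.
E: not dominated.
F: not dominated (best miles earned).
G: not dominated (best layovers).

B, C, D, E, F, G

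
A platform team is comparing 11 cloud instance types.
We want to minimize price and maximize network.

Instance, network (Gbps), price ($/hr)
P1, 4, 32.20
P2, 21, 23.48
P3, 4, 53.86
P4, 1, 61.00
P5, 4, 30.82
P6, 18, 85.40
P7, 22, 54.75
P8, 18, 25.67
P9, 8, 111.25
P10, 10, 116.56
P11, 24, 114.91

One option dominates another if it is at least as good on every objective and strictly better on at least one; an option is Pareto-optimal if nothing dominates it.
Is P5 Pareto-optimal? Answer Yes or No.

No

P2 vs P5: network 21≥4, price 23.48≤30.82 — P2 is at least as good on every objective and strictly better on at least one, so P2 dominates P5.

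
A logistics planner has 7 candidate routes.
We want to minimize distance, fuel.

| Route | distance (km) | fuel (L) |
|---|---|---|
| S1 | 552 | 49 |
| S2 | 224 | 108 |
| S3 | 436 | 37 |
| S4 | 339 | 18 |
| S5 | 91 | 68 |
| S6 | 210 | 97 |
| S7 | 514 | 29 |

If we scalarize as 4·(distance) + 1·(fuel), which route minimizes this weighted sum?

S1: 4·552 + 1·49 = 2257
S2: 4·224 + 1·108 = 1004
S3: 4·436 + 1·37 = 1781
S4: 4·339 + 1·18 = 1374
S5: 4·91 + 1·68 = 432
S6: 4·210 + 1·97 = 937
S7: 4·514 + 1·29 = 2085
Lowest: S5 at 432.

S5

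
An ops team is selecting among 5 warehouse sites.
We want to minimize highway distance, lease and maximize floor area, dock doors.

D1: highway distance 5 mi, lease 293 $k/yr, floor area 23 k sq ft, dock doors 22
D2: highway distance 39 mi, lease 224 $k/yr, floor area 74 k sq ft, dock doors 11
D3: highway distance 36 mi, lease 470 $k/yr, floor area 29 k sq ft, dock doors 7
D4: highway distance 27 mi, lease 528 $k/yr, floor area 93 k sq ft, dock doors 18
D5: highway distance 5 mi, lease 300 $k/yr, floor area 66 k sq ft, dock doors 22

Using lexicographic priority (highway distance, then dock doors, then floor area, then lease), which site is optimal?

First minimize highway distance: best is 5, kept {D1, D5}.
Then maximize dock doors: best is 22, kept {D1, D5}.
Then maximize floor area: best is 66, kept {D5}.

D5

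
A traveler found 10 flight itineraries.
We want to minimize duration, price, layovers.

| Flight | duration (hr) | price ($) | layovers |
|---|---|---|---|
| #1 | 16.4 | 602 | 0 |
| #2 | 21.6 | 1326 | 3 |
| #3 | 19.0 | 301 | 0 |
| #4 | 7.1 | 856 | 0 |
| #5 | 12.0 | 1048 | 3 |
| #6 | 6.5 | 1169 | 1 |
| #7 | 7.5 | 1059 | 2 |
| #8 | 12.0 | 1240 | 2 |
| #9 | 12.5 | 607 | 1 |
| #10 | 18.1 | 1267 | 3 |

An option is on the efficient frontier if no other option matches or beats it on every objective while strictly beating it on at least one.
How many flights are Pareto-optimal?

5

#1: not dominated.
#2: dominated by #1 (duration 16.4≤21.6, price 602≤1326, layovers 0≤3).
#3: not dominated (best price).
#4: not dominated.
#5: dominated by #4 (duration 7.1≤12.0, price 856≤1048, layovers 0≤3).
#6: not dominated (best duration).
#7: dominated by #4 (duration 7.1≤7.5, price 856≤1059, layovers 0≤2).
#8: dominated by #4 (duration 7.1≤12.0, price 856≤1240, layovers 0≤2).
#9: not dominated.
#10: dominated by #1 (duration 16.4≤18.1, price 602≤1267, layovers 0≤3).
Pareto-optimal: #1, #3, #4, #6, #9 → 5.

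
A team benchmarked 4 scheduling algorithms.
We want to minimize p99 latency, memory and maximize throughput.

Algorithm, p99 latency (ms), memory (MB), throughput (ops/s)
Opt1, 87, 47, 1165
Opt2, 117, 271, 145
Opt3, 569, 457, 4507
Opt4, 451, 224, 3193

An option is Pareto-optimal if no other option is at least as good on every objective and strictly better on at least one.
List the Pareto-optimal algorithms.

Opt1: not dominated (best p99 latency).
Opt2: dominated by Opt1 (p99 latency 87≤117, memory 47≤271, throughput 1165≥145).
Opt3: not dominated (best throughput).
Opt4: not dominated.

Opt1, Opt3, Opt4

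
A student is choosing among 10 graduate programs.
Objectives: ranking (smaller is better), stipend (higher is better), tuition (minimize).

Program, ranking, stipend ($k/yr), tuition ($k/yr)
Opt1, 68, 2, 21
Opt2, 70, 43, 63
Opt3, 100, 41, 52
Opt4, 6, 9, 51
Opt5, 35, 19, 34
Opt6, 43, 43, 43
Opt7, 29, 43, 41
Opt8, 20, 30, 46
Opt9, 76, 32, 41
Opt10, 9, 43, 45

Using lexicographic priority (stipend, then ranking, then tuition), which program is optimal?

First maximize stipend: best is 43, kept {Opt2, Opt6, Opt7, Opt10}.
Then minimize ranking: best is 9, kept {Opt10}.

Opt10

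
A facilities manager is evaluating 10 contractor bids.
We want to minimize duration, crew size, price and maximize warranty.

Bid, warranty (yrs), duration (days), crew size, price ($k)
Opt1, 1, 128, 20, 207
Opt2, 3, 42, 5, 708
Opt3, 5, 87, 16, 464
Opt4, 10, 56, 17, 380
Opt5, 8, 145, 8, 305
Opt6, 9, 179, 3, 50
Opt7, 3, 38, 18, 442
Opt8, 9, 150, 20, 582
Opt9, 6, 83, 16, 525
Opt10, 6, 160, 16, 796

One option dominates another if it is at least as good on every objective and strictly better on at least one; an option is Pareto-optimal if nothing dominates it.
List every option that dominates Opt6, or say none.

none

Opt1: worse on warranty (1 vs 9).
Opt2: worse on warranty (3 vs 9).
Opt3: worse on warranty (5 vs 9).
Opt4: worse on crew size (17 vs 3).
Opt5: worse on warranty (8 vs 9).
Opt7: worse on warranty (3 vs 9).
Opt8: worse on crew size (20 vs 3).
Opt9: worse on warranty (6 vs 9).
Opt10: worse on warranty (6 vs 9).
No option dominates Opt6.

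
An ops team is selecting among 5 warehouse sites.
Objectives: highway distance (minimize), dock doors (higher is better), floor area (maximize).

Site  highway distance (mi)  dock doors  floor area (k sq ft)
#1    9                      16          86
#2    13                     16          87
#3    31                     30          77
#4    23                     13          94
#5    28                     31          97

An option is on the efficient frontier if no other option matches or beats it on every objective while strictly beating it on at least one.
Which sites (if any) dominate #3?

#5

#5: highway distance 28≤31, dock doors 31≥30, floor area 97≥77 — dominates #3.
Others (#1, #2, #4) are each worse than #3 on at least one objective.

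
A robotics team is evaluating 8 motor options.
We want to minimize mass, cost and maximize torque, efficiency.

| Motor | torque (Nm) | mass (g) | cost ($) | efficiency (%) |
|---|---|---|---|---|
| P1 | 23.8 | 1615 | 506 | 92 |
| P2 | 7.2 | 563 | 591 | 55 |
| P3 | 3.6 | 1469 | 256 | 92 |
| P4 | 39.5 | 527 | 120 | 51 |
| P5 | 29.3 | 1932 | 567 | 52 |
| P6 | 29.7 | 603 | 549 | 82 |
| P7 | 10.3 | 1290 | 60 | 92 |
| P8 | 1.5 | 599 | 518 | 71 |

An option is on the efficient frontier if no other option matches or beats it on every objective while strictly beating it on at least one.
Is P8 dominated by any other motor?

P1: worse on mass (1615 vs 599).
P2: worse on cost (591 vs 518).
P3: worse on mass (1469 vs 599).
P4: worse on efficiency (51 vs 71).
P5: worse on mass (1932 vs 599).
P6: worse on mass (603 vs 599).
P7: worse on mass (1290 vs 599).
No option is at least as good as P8 on every objective and strictly better on one.

No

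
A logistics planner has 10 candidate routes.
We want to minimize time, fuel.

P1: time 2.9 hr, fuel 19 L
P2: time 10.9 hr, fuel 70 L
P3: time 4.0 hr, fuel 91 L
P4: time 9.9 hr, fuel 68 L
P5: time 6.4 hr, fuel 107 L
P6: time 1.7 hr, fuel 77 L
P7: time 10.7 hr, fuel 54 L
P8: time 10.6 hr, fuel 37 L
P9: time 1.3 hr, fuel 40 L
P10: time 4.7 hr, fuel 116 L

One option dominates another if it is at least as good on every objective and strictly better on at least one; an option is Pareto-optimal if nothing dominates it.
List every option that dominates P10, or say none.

P1: time 2.9≤4.7, fuel 19≤116 — dominates P10.
P3: time 4.0≤4.7, fuel 91≤116 — dominates P10.
P6: time 1.7≤4.7, fuel 77≤116 — dominates P10.
P9: time 1.3≤4.7, fuel 40≤116 — dominates P10.
Others (P2, P4, P5, P7, P8) are each worse than P10 on at least one objective.

P1, P3, P6, P9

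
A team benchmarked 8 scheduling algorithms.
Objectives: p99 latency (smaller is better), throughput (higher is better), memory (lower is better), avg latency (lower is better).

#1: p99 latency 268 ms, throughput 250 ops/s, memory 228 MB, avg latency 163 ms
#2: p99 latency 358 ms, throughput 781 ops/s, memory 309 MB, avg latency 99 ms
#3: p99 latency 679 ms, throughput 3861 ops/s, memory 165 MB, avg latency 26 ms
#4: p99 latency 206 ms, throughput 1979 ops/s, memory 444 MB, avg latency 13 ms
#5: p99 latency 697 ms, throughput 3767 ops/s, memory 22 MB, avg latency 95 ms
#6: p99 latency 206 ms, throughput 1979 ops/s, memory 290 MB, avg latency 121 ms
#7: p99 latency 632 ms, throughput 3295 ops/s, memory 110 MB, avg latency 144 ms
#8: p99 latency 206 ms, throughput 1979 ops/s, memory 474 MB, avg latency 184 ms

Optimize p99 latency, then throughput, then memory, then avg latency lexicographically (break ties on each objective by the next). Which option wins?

First minimize p99 latency: best is 206, kept {#4, #6, #8}.
Then maximize throughput: best is 1979, kept {#4, #6, #8}.
Then minimize memory: best is 290, kept {#6}.

#6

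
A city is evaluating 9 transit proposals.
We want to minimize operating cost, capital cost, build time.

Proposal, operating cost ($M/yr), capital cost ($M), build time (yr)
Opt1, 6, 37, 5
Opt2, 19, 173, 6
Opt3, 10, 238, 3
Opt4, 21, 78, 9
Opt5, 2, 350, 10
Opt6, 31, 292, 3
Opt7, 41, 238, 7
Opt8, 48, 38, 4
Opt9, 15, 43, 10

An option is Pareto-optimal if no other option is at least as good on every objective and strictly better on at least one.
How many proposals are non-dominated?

Opt1: not dominated (best capital cost).
Opt2: dominated by Opt1 (operating cost 6≤19, capital cost 37≤173, build time 5≤6).
Opt3: not dominated.
Opt4: dominated by Opt1 (operating cost 6≤21, capital cost 37≤78, build time 5≤9).
Opt5: not dominated (best operating cost).
Opt6: dominated by Opt3 (operating cost 10≤31, capital cost 238≤292, build time 3≤3).
Opt7: dominated by Opt1 (operating cost 6≤41, capital cost 37≤238, build time 5≤7).
Opt8: not dominated.
Opt9: dominated by Opt1 (operating cost 6≤15, capital cost 37≤43, build time 5≤10).
Pareto-optimal: Opt1, Opt3, Opt5, Opt8 → 4.

4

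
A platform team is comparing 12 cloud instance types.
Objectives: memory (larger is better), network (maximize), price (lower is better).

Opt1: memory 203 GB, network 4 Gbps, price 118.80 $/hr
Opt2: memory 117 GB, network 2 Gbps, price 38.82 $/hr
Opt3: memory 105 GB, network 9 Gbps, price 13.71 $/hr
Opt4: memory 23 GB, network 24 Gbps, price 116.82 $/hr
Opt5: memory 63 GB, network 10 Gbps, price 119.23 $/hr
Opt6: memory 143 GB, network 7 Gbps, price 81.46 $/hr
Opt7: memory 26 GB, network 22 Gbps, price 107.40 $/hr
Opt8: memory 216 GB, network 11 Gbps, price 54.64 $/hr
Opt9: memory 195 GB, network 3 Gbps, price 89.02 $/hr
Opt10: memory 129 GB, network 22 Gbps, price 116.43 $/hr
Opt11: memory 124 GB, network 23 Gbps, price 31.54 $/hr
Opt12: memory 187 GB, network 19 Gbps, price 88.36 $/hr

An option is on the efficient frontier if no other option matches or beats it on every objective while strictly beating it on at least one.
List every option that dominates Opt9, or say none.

Opt8

Opt8: memory 216≥195, network 11≥3, price 54.64≤89.02 — dominates Opt9.
Others (Opt1, Opt2, Opt3, Opt4, Opt5, Opt6, Opt7, Opt10, Opt11, Opt12) are each worse than Opt9 on at least one objective.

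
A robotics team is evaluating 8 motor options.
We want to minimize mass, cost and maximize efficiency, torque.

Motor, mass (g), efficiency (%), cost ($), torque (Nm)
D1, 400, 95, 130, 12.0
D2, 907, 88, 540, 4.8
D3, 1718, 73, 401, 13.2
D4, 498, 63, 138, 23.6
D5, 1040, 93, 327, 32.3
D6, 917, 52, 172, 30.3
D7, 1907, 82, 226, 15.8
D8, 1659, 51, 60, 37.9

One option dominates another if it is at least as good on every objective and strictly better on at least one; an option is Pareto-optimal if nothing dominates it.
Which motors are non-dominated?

D1: not dominated (best mass).
D2: dominated by D1 (mass 400≤907, efficiency 95≥88, cost 130≤540, torque 12.0≥4.8).
D3: dominated by D5 (mass 1040≤1718, efficiency 93≥73, cost 327≤401, torque 32.3≥13.2).
D4: not dominated.
D5: not dominated.
D6: not dominated.
D7: not dominated.
D8: not dominated (best cost).

D1, D4, D5, D6, D7, D8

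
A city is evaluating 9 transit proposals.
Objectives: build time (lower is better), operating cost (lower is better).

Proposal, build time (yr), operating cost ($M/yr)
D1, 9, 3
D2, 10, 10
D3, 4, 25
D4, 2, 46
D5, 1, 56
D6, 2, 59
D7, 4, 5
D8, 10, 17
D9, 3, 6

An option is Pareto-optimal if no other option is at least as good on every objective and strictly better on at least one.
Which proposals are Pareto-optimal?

D1, D4, D5, D7, D9

D1: not dominated (best operating cost).
D2: dominated by D1 (build time 9≤10, operating cost 3≤10).
D3: dominated by D7 (build time 4≤4, operating cost 5≤25).
D4: not dominated.
D5: not dominated (best build time).
D6: dominated by D4 (build time 2≤2, operating cost 46≤59).
D7: not dominated.
D8: dominated by D1 (build time 9≤10, operating cost 3≤17).
D9: not dominated.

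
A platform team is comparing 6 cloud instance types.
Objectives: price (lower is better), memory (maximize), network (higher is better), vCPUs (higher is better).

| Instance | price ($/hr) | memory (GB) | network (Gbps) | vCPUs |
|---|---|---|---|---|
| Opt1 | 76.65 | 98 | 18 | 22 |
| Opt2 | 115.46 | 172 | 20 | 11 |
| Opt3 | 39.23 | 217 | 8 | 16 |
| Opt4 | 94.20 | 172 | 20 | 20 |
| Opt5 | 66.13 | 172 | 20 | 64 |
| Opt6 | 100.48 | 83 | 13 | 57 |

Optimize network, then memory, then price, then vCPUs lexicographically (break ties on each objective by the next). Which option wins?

Opt5

First maximize network: best is 20, kept {Opt2, Opt4, Opt5}.
Then maximize memory: best is 172, kept {Opt2, Opt4, Opt5}.
Then minimize price: best is 66.13, kept {Opt5}.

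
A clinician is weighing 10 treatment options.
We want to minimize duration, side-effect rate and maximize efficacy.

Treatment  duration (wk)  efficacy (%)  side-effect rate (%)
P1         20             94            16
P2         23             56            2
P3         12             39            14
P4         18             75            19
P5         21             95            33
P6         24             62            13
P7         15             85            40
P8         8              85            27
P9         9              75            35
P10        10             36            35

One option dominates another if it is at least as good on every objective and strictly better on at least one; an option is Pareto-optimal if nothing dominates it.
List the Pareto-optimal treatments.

P1: not dominated.
P2: not dominated (best side-effect rate).
P3: not dominated.
P4: not dominated.
P5: not dominated (best efficacy).
P6: not dominated.
P7: dominated by P8 (duration 8≤15, efficacy 85≥85, side-effect rate 27≤40).
P8: not dominated (best duration).
P9: dominated by P8 (duration 8≤9, efficacy 85≥75, side-effect rate 27≤35).
P10: dominated by P8 (duration 8≤10, efficacy 85≥36, side-effect rate 27≤35).

P1, P2, P3, P4, P5, P6, P8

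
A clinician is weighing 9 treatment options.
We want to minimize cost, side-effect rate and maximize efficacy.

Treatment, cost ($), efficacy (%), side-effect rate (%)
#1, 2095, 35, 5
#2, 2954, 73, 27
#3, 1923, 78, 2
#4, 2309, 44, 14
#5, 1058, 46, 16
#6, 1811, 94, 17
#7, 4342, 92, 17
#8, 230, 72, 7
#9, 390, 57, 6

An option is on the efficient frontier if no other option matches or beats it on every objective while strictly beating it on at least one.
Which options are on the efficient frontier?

#1: dominated by #3 (cost 1923≤2095, efficacy 78≥35, side-effect rate 2≤5).
#2: dominated by #3 (cost 1923≤2954, efficacy 78≥73, side-effect rate 2≤27).
#3: not dominated (best side-effect rate).
#4: dominated by #3 (cost 1923≤2309, efficacy 78≥44, side-effect rate 2≤14).
#5: dominated by #8 (cost 230≤1058, efficacy 72≥46, side-effect rate 7≤16).
#6: not dominated (best efficacy).
#7: dominated by #6 (cost 1811≤4342, efficacy 94≥92, side-effect rate 17≤17).
#8: not dominated (best cost).
#9: not dominated.

#3, #6, #8, #9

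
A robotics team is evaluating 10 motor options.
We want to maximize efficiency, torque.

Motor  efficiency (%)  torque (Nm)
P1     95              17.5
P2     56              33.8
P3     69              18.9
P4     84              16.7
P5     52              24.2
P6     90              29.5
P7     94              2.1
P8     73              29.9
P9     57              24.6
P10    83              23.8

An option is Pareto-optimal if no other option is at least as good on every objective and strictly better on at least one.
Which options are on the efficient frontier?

P1: not dominated (best efficiency).
P2: not dominated (best torque).
P3: dominated by P6 (efficiency 90≥69, torque 29.5≥18.9).
P4: dominated by P1 (efficiency 95≥84, torque 17.5≥16.7).
P5: dominated by P2 (efficiency 56≥52, torque 33.8≥24.2).
P6: not dominated.
P7: dominated by P1 (efficiency 95≥94, torque 17.5≥2.1).
P8: not dominated.
P9: dominated by P6 (efficiency 90≥57, torque 29.5≥24.6).
P10: dominated by P6 (efficiency 90≥83, torque 29.5≥23.8).

P1, P2, P6, P8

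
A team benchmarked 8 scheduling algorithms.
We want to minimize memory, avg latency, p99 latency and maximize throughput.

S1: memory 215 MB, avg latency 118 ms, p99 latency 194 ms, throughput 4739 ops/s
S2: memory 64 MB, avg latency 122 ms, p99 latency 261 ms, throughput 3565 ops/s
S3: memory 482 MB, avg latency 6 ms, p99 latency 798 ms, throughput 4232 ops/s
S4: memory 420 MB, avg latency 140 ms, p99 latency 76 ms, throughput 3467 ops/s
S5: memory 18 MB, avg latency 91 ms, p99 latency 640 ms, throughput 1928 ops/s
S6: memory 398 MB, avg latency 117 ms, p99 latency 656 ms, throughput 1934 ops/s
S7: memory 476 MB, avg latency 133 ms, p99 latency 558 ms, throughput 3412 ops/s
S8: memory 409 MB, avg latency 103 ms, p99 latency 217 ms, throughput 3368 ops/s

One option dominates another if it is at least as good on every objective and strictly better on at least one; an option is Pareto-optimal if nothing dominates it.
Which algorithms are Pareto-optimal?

S1: not dominated (best throughput).
S2: not dominated.
S3: not dominated (best avg latency).
S4: not dominated (best p99 latency).
S5: not dominated (best memory).
S6: not dominated.
S7: dominated by S1 (memory 215≤476, avg latency 118≤133, p99 latency 194≤558, throughput 4739≥3412).
S8: not dominated.

S1, S2, S3, S4, S5, S6, S8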